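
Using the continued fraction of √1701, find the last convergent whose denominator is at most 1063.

√1701 = [41; 4, 8, 1, 10, 1, 8, 4, 82, …] (period length 8).
Convergents:
  p_0/q_0 = 41/1
  p_1/q_1 = 165/4
  p_2/q_2 = 1361/33
  p_3/q_3 = 1526/37
  p_4/q_4 = 16621/403
  p_5/q_5 = 18147/440
  p_6/q_6 = 161797/3923
q_5 = 440 ≤ 1063 < 3923 = q_6, so the answer is 18147/440.

18147/440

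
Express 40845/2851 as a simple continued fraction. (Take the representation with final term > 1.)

[14; 3, 16, 19, 3]

40845 = 14·2851 + 931
2851 = 3·931 + 58
931 = 16·58 + 3
58 = 19·3 + 1
3 = 3·1 + 0  (stop)
So 40845/2851 = [14; 3, 16, 19, 3].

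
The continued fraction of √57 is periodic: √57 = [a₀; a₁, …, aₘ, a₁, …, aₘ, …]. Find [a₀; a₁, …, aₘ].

[7; 1, 1, 4, 1, 1, 14]

a₀ = ⌊√57⌋ = 7.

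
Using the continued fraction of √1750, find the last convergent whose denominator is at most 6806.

126001/3012

√1750 = [41; 1, 4, 1, 82, …] (period length 4).
Convergents:
  p_0/q_0 = 41/1
  p_1/q_1 = 42/1
  p_2/q_2 = 209/5
  p_3/q_3 = 251/6
  p_4/q_4 = 20791/497
  p_5/q_5 = 21042/503
  p_6/q_6 = 104959/2509
  p_7/q_7 = 126001/3012
  p_8/q_8 = 10437041/249493
q_7 = 3012 ≤ 6806 < 249493 = q_8, so the answer is 126001/3012.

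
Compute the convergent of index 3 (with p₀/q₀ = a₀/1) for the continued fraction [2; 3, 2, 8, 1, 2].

135/59

Using pₖ = aₖpₖ₋₁ + pₖ₋₂, qₖ = aₖqₖ₋₁ + qₖ₋₂ (with p₋₁=1, p₋₂=0, q₋₁=0, q₋₂=1):
  k=0: a=2, p=2, q=1
  k=1: a=3, p=7, q=3
  k=2: a=2, p=16, q=7
  k=3: a=8, p=135, q=59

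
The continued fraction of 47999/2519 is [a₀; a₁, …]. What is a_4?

16

47999 = 19·2519 + 138   →  a_0 = 19
2519 = 18·138 + 35   →  a_1 = 18
138 = 3·35 + 33   →  a_2 = 3
35 = 1·33 + 2   →  a_3 = 1
33 = 16·2 + 1   →  a_4 = 16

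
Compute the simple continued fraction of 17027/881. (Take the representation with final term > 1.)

[19; 3, 16, 1, 16]

17027 = 19×881 + 288
881 = 3×288 + 17
288 = 16×17 + 16
17 = 1×16 + 1
16 = 16×1 + 0  (stop)
So 17027/881 = [19; 3, 16, 1, 16].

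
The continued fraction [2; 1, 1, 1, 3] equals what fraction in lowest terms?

29/11

Using pₖ = aₖpₖ₋₁ + pₖ₋₂ and qₖ = aₖqₖ₋₁ + qₖ₋₂:
  k=0: a=2, p=2, q=1
  k=1: a=1, p=3, q=1
  k=2: a=1, p=5, q=2
  k=3: a=1, p=8, q=3
  k=4: a=3, p=29, q=11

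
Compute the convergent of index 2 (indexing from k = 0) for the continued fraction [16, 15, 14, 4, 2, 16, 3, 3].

3390/211

Using pₖ = aₖpₖ₋₁ + pₖ₋₂, qₖ = aₖqₖ₋₁ + qₖ₋₂ (with p₋₁=1, p₋₂=0, q₋₁=0, q₋₂=1):
  k=0: a=16, p=16, q=1
  k=1: a=15, p=241, q=15
  k=2: a=14, p=3390, q=211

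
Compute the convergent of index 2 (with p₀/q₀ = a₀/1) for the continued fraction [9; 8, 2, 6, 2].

155/17

Using pₖ = aₖpₖ₋₁ + pₖ₋₂, qₖ = aₖqₖ₋₁ + qₖ₋₂ (with p₋₁=1, p₋₂=0, q₋₁=0, q₋₂=1):
  k=0: a=9, p=9, q=1
  k=1: a=8, p=73, q=8
  k=2: a=2, p=155, q=17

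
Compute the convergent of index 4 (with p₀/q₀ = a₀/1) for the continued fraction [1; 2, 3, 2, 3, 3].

79/55

Using pₖ = aₖpₖ₋₁ + pₖ₋₂, qₖ = aₖqₖ₋₁ + qₖ₋₂ (with p₋₁=1, p₋₂=0, q₋₁=0, q₋₂=1):
  k=0: a=1, p=1, q=1
  k=1: a=2, p=3, q=2
  k=2: a=3, p=10, q=7
  k=3: a=2, p=23, q=16
  k=4: a=3, p=79, q=55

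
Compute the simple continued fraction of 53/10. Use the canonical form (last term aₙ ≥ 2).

53 = 5×10 + 3
10 = 3×3 + 1
3 = 3×1 + 0  (stop)
So 53/10 = [5; 3, 3].

[5; 3, 3]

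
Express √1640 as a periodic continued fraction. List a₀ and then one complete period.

[40; 2, 80]

a₀ = ⌊√1640⌋ = 40.
With m₀=0, d₀=1 and mₖ₊₁ = dₖaₖ − mₖ, dₖ₊₁ = (n − mₖ₊₁²)/dₖ, aₖ₊₁ = ⌊(a₀+mₖ₊₁)/dₖ₊₁⌋:
  k=1: m=40, d=40, a=2
  k=2: m=40, d=1, a=80
d=1 and a=2a₀=80 at k=2, so the next step gives (m, d) = (40, 40) again — its k=1 value — and the period has length 2.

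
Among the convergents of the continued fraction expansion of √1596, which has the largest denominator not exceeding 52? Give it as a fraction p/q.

√1596 = [39; 1, 18, 1, 78, …] (period length 4).
Convergents:
  p_0/q_0 = 39/1
  p_1/q_1 = 40/1
  p_2/q_2 = 759/19
  p_3/q_3 = 799/20
  p_4/q_4 = 63081/1579
q_3 = 20 ≤ 52 < 1579 = q_4, so the answer is 799/20.

799/20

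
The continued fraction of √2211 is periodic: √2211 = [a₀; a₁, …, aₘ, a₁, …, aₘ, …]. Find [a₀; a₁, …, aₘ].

[47; 47, 94]

a₀ = ⌊√2211⌋ = 47.
With m₀=0, d₀=1 and mₖ₊₁ = dₖaₖ − mₖ, dₖ₊₁ = (n − mₖ₊₁²)/dₖ, aₖ₊₁ = ⌊(a₀+mₖ₊₁)/dₖ₊₁⌋:
  k=1: m=47, d=2, a=47
  k=2: m=47, d=1, a=94
d=1 and a=2a₀=94 at k=2, so the next step gives (m, d) = (47, 2) again — its k=1 value — and the period has length 2.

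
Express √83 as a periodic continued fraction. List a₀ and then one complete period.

a₀ = ⌊√83⌋ = 9.

[9; 9, 18]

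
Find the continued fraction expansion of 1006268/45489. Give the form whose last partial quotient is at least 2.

1006268 = 22·45489 + 5510
45489 = 8·5510 + 1409
5510 = 3·1409 + 1283
1409 = 1·1283 + 126
1283 = 10·126 + 23
126 = 5·23 + 11
23 = 2·11 + 1
11 = 11·1 + 0  (stop)
So 1006268/45489 = [22; 8, 3, 1, 10, 5, 2, 11].

[22; 8, 3, 1, 10, 5, 2, 11]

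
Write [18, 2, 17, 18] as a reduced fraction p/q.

11683/632

Using pₖ = aₖpₖ₋₁ + pₖ₋₂ and qₖ = aₖqₖ₋₁ + qₖ₋₂:
  k=0: a=18, p=18, q=1
  k=1: a=2, p=37, q=2
  k=2: a=17, p=647, q=35
  k=3: a=18, p=11683, q=632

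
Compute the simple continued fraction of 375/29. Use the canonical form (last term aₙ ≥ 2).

[12; 1, 13, 2]

375 = 12·29 + 27
29 = 1·27 + 2
27 = 13·2 + 1
2 = 2·1 + 0  (stop)
So 375/29 = [12; 1, 13, 2].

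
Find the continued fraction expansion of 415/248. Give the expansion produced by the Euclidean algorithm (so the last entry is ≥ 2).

[1; 1, 2, 16, 5]

415 = 1*248 + 167
248 = 1*167 + 81
167 = 2*81 + 5
81 = 16*5 + 1
5 = 5*1 + 0  (stop)
So 415/248 = [1; 1, 2, 16, 5].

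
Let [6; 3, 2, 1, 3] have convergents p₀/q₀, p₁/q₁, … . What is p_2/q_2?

Using pₖ = aₖpₖ₋₁ + pₖ₋₂, qₖ = aₖqₖ₋₁ + qₖ₋₂ (with p₋₁=1, p₋₂=0, q₋₁=0, q₋₂=1):
  k=0: a=6, p=6, q=1
  k=1: a=3, p=19, q=3
  k=2: a=2, p=44, q=7

44/7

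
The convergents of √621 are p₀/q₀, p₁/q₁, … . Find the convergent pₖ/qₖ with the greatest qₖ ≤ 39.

623/25

√621 = [24; 1, 11, 2, 11, 1, 48, …] (period length 6).
Convergents:
  p_0/q_0 = 24/1
  p_1/q_1 = 25/1
  p_2/q_2 = 299/12
  p_3/q_3 = 623/25
  p_4/q_4 = 7152/287
q_3 = 25 ≤ 39 < 287 = q_4, so the answer is 623/25.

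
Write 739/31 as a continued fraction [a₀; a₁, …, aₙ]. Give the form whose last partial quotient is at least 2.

[23; 1, 5, 5]

739 = 23*31 + 26
31 = 1*26 + 5
26 = 5*5 + 1
5 = 5*1 + 0  (stop)
So 739/31 = [23; 1, 5, 5].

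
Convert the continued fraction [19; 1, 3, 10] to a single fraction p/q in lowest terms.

810/41

Fold from the inside: start with 10/1.
  3 + 1/10 = 31/10
  1 + 10/31 = 41/31
  19 + 31/41 = 810/41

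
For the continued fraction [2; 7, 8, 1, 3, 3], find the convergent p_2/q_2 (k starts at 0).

122/57

Using pₖ = aₖpₖ₋₁ + pₖ₋₂, qₖ = aₖqₖ₋₁ + qₖ₋₂ (with p₋₁=1, p₋₂=0, q₋₁=0, q₋₂=1):
  k=0: a=2, p=2, q=1
  k=1: a=7, p=15, q=7
  k=2: a=8, p=122, q=57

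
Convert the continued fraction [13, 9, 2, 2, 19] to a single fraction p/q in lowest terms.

Fold from the inside: start with 19/1.
  2 + 1/19 = 39/19
  2 + 19/39 = 97/39
  9 + 39/97 = 912/97
  13 + 97/912 = 11953/912

11953/912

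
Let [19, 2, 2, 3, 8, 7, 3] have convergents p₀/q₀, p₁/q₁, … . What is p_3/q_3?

Using pₖ = aₖpₖ₋₁ + pₖ₋₂, qₖ = aₖqₖ₋₁ + qₖ₋₂ (with p₋₁=1, p₋₂=0, q₋₁=0, q₋₂=1):
  k=0: a=19, p=19, q=1
  k=1: a=2, p=39, q=2
  k=2: a=2, p=97, q=5
  k=3: a=3, p=330, q=17

330/17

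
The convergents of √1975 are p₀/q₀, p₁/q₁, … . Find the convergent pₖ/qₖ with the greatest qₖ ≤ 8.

311/7

√1975 = [44; 2, 3, 1, 2, 1, 3, 2, 88, …] (period length 8).
Convergents:
  p_0/q_0 = 44/1
  p_1/q_1 = 89/2
  p_2/q_2 = 311/7
  p_3/q_3 = 400/9
q_2 = 7 ≤ 8 < 9 = q_3, so the answer is 311/7.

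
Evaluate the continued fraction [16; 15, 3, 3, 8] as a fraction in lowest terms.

Using pₖ = aₖpₖ₋₁ + pₖ₋₂ and qₖ = aₖqₖ₋₁ + qₖ₋₂:
  k=0: a=16, p=16, q=1
  k=1: a=15, p=241, q=15
  k=2: a=3, p=739, q=46
  k=3: a=3, p=2458, q=153
  k=4: a=8, p=20403, q=1270

20403/1270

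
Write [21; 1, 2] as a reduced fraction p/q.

Fold from the inside: start with 2/1.
  1 + 1/2 = 3/2
  21 + 2/3 = 65/3

65/3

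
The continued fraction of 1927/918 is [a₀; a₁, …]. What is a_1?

1927 = 2·918 + 91   →  a_0 = 2
918 = 10·91 + 8   →  a_1 = 10

10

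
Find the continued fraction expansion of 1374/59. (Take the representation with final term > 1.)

1374 = 23*59 + 17
59 = 3*17 + 8
17 = 2*8 + 1
8 = 8*1 + 0  (stop)
So 1374/59 = [23; 3, 2, 8].

[23; 3, 2, 8]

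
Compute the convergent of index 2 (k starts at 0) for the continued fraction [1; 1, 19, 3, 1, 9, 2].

39/20

Using pₖ = aₖpₖ₋₁ + pₖ₋₂, qₖ = aₖqₖ₋₁ + qₖ₋₂ (with p₋₁=1, p₋₂=0, q₋₁=0, q₋₂=1):
  k=0: a=1, p=1, q=1
  k=1: a=1, p=2, q=1
  k=2: a=19, p=39, q=20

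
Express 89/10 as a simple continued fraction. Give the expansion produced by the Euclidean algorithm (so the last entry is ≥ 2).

[8; 1, 9]

89 = 8×10 + 9
10 = 1×9 + 1
9 = 9×1 + 0  (stop)
So 89/10 = [8; 1, 9].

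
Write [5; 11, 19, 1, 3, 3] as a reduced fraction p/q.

Using pₖ = aₖpₖ₋₁ + pₖ₋₂ and qₖ = aₖqₖ₋₁ + qₖ₋₂:
  k=0: a=5, p=5, q=1
  k=1: a=11, p=56, q=11
  k=2: a=19, p=1069, q=210
  k=3: a=1, p=1125, q=221
  k=4: a=3, p=4444, q=873
  k=5: a=3, p=14457, q=2840

14457/2840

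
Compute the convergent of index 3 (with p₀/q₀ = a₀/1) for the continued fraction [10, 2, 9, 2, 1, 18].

Using pₖ = aₖpₖ₋₁ + pₖ₋₂, qₖ = aₖqₖ₋₁ + qₖ₋₂ (with p₋₁=1, p₋₂=0, q₋₁=0, q₋₂=1):
  k=0: a=10, p=10, q=1
  k=1: a=2, p=21, q=2
  k=2: a=9, p=199, q=19
  k=3: a=2, p=419, q=40

419/40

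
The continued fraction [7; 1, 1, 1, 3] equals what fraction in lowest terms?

84/11

Using pₖ = aₖpₖ₋₁ + pₖ₋₂ and qₖ = aₖqₖ₋₁ + qₖ₋₂:
  k=0: a=7, p=7, q=1
  k=1: a=1, p=8, q=1
  k=2: a=1, p=15, q=2
  k=3: a=1, p=23, q=3
  k=4: a=3, p=84, q=11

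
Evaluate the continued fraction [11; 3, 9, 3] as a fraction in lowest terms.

Using pₖ = aₖpₖ₋₁ + pₖ₋₂ and qₖ = aₖqₖ₋₁ + qₖ₋₂:
  k=0: a=11, p=11, q=1
  k=1: a=3, p=34, q=3
  k=2: a=9, p=317, q=28
  k=3: a=3, p=985, q=87

985/87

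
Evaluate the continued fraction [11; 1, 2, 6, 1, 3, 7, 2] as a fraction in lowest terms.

Fold from the inside: start with 2/1.
  7 + 1/2 = 15/2
  3 + 2/15 = 47/15
  1 + 15/47 = 62/47
  6 + 47/62 = 419/62
  2 + 62/419 = 900/419
  1 + 419/900 = 1319/900
  11 + 900/1319 = 15409/1319

15409/1319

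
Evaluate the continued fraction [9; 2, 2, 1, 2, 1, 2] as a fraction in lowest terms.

Fold from the inside: start with 2/1.
  1 + 1/2 = 3/2
  2 + 2/3 = 8/3
  1 + 3/8 = 11/8
  2 + 8/11 = 30/11
  2 + 11/30 = 71/30
  9 + 30/71 = 669/71

669/71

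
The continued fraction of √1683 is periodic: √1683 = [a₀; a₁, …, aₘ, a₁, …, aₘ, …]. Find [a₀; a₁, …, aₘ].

[41; 41, 82]

a₀ = ⌊√1683⌋ = 41.
With m₀=0, d₀=1 and mₖ₊₁ = dₖaₖ − mₖ, dₖ₊₁ = (n − mₖ₊₁²)/dₖ, aₖ₊₁ = ⌊(a₀+mₖ₊₁)/dₖ₊₁⌋:
  k=1: m=41, d=2, a=41
  k=2: m=41, d=1, a=82
d=1 and a=2a₀=82 at k=2, so the next step gives (m, d) = (41, 2) again — its k=1 value — and the period has length 2.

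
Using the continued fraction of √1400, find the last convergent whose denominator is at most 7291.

167963/4489

√1400 = [37; 2, 2, 2, 74, …] (period length 4).
Convergents:
  p_0/q_0 = 37/1
  p_1/q_1 = 75/2
  p_2/q_2 = 187/5
  p_3/q_3 = 449/12
  p_4/q_4 = 33413/893
  p_5/q_5 = 67275/1798
  p_6/q_6 = 167963/4489
  p_7/q_7 = 403201/10776
q_6 = 4489 ≤ 7291 < 10776 = q_7, so the answer is 167963/4489.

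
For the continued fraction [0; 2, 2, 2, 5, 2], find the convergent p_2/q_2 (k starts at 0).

Using pₖ = aₖpₖ₋₁ + pₖ₋₂, qₖ = aₖqₖ₋₁ + qₖ₋₂ (with p₋₁=1, p₋₂=0, q₋₁=0, q₋₂=1):
  k=0: a=0, p=0, q=1
  k=1: a=2, p=1, q=2
  k=2: a=2, p=2, q=5

2/5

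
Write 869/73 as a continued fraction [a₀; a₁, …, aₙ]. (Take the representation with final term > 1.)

869 = 11·73 + 66
73 = 1·66 + 7
66 = 9·7 + 3
7 = 2·3 + 1
3 = 3·1 + 0  (stop)
So 869/73 = [11; 1, 9, 2, 3].

[11; 1, 9, 2, 3]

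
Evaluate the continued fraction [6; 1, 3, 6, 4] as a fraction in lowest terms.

703/104

Using pₖ = aₖpₖ₋₁ + pₖ₋₂ and qₖ = aₖqₖ₋₁ + qₖ₋₂:
  k=0: a=6, p=6, q=1
  k=1: a=1, p=7, q=1
  k=2: a=3, p=27, q=4
  k=3: a=6, p=169, q=25
  k=4: a=4, p=703, q=104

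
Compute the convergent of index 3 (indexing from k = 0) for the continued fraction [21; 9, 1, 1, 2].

Using pₖ = aₖpₖ₋₁ + pₖ₋₂, qₖ = aₖqₖ₋₁ + qₖ₋₂ (with p₋₁=1, p₋₂=0, q₋₁=0, q₋₂=1):
  k=0: a=21, p=21, q=1
  k=1: a=9, p=190, q=9
  k=2: a=1, p=211, q=10
  k=3: a=1, p=401, q=19

401/19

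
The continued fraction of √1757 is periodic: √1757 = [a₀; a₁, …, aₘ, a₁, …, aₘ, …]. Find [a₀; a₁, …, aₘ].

[41; 1, 10, 1, 82]

a₀ = ⌊√1757⌋ = 41.
With m₀=0, d₀=1 and mₖ₊₁ = dₖaₖ − mₖ, dₖ₊₁ = (n − mₖ₊₁²)/dₖ, aₖ₊₁ = ⌊(a₀+mₖ₊₁)/dₖ₊₁⌋:
  k=1: m=41, d=76, a=1
  k=2: m=35, d=7, a=10
  k=3: m=35, d=76, a=1
  k=4: m=41, d=1, a=82
d=1 and a=2a₀=82 at k=4, so the next step gives (m, d) = (41, 76) again — its k=1 value — and the period has length 4.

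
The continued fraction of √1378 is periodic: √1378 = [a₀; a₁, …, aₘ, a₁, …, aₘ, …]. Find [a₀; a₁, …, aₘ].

a₀ = ⌊√1378⌋ = 37.
With m₀=0, d₀=1 and mₖ₊₁ = dₖaₖ − mₖ, dₖ₊₁ = (n − mₖ₊₁²)/dₖ, aₖ₊₁ = ⌊(a₀+mₖ₊₁)/dₖ₊₁⌋:
  k=1: m=37, d=9, a=8
  k=2: m=35, d=17, a=4
  k=3: m=33, d=17, a=4
  k=4: m=35, d=9, a=8
  k=5: m=37, d=1, a=74
d=1 and a=2a₀=74 at k=5, so the next step gives (m, d) = (37, 9) again — its k=1 value — and the period has length 5.

[37; 8, 4, 4, 8, 74]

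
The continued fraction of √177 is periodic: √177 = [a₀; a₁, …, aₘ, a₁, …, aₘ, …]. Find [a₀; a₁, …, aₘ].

a₀ = ⌊√177⌋ = 13.
With m₀=0, d₀=1 and mₖ₊₁ = dₖaₖ − mₖ, dₖ₊₁ = (n − mₖ₊₁²)/dₖ, aₖ₊₁ = ⌊(a₀+mₖ₊₁)/dₖ₊₁⌋:
  k=1: m=13, d=8, a=3
  k=2: m=11, d=7, a=3
  k=3: m=10, d=11, a=2
  k=4: m=12, d=3, a=8
  k=5: m=12, d=11, a=2
  k=6: m=10, d=7, a=3
  k=7: m=11, d=8, a=3
  k=8: m=13, d=1, a=26
d=1 and a=2a₀=26 at k=8, so the next step gives (m, d) = (13, 8) again — its k=1 value — and the period has length 8.

[13; 3, 3, 2, 8, 2, 3, 3, 26]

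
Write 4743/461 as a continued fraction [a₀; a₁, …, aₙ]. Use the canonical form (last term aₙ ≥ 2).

4743 = 10×461 + 133
461 = 3×133 + 62
133 = 2×62 + 9
62 = 6×9 + 8
9 = 1×8 + 1
8 = 8×1 + 0  (stop)
So 4743/461 = [10; 3, 2, 6, 1, 8].

[10; 3, 2, 6, 1, 8]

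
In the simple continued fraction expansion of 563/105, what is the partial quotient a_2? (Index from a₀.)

1

563 = 5·105 + 38   →  a_0 = 5
105 = 2·38 + 29   →  a_1 = 2
38 = 1·29 + 9   →  a_2 = 1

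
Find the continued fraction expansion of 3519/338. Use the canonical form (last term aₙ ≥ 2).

3519 = 10·338 + 139
338 = 2·139 + 60
139 = 2·60 + 19
60 = 3·19 + 3
19 = 6·3 + 1
3 = 3·1 + 0  (stop)
So 3519/338 = [10; 2, 2, 3, 6, 3].

[10; 2, 2, 3, 6, 3]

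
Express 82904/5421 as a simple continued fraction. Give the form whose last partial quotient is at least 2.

[15; 3, 2, 2, 3, 18, 2, 2]

82904 = 15*5421 + 1589
5421 = 3*1589 + 654
1589 = 2*654 + 281
654 = 2*281 + 92
281 = 3*92 + 5
92 = 18*5 + 2
5 = 2*2 + 1
2 = 2*1 + 0  (stop)
So 82904/5421 = [15; 3, 2, 2, 3, 18, 2, 2].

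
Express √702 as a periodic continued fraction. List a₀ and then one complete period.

a₀ = ⌊√702⌋ = 26.
With m₀=0, d₀=1 and mₖ₊₁ = dₖaₖ − mₖ, dₖ₊₁ = (n − mₖ₊₁²)/dₖ, aₖ₊₁ = ⌊(a₀+mₖ₊₁)/dₖ₊₁⌋:
  k=1: m=26, d=26, a=2
  k=2: m=26, d=1, a=52
d=1 and a=2a₀=52 at k=2, so the next step gives (m, d) = (26, 26) again — its k=1 value — and the period has length 2.

[26; 2, 52]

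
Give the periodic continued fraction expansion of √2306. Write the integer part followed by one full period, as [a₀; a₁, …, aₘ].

[48; 48, 96]

a₀ = ⌊√2306⌋ = 48.
With m₀=0, d₀=1 and mₖ₊₁ = dₖaₖ − mₖ, dₖ₊₁ = (n − mₖ₊₁²)/dₖ, aₖ₊₁ = ⌊(a₀+mₖ₊₁)/dₖ₊₁⌋:
  k=1: m=48, d=2, a=48
  k=2: m=48, d=1, a=96
d=1 and a=2a₀=96 at k=2, so the next step gives (m, d) = (48, 2) again — its k=1 value — and the period has length 2.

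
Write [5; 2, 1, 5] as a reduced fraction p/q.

Using pₖ = aₖpₖ₋₁ + pₖ₋₂ and qₖ = aₖqₖ₋₁ + qₖ₋₂:
  k=0: a=5, p=5, q=1
  k=1: a=2, p=11, q=2
  k=2: a=1, p=16, q=3
  k=3: a=5, p=91, q=17

91/17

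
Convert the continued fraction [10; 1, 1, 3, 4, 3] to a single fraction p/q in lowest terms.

Fold from the inside: start with 3/1.
  4 + 1/3 = 13/3
  3 + 3/13 = 42/13
  1 + 13/42 = 55/42
  1 + 42/55 = 97/55
  10 + 55/97 = 1025/97

1025/97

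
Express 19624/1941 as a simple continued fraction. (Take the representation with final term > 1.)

[10; 9, 14, 3, 1, 3]

19624 = 10*1941 + 214
1941 = 9*214 + 15
214 = 14*15 + 4
15 = 3*4 + 3
4 = 1*3 + 1
3 = 3*1 + 0  (stop)
So 19624/1941 = [10; 9, 14, 3, 1, 3].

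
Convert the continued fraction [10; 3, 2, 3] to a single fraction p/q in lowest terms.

Fold from the inside: start with 3/1.
  2 + 1/3 = 7/3
  3 + 3/7 = 24/7
  10 + 7/24 = 247/24

247/24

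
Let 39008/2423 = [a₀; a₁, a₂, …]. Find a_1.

10

39008 = 16·2423 + 240   →  a_0 = 16
2423 = 10·240 + 23   →  a_1 = 10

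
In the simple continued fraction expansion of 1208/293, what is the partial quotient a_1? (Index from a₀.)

8

1208 = 4·293 + 36   →  a_0 = 4
293 = 8·36 + 5   →  a_1 = 8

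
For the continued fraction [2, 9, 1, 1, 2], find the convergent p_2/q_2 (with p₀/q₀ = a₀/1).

Using pₖ = aₖpₖ₋₁ + pₖ₋₂, qₖ = aₖqₖ₋₁ + qₖ₋₂ (with p₋₁=1, p₋₂=0, q₋₁=0, q₋₂=1):
  k=0: a=2, p=2, q=1
  k=1: a=9, p=19, q=9
  k=2: a=1, p=21, q=10

21/10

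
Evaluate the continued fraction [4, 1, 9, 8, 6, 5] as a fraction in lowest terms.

Using pₖ = aₖpₖ₋₁ + pₖ₋₂ and qₖ = aₖqₖ₋₁ + qₖ₋₂:
  k=0: a=4, p=4, q=1
  k=1: a=1, p=5, q=1
  k=2: a=9, p=49, q=10
  k=3: a=8, p=397, q=81
  k=4: a=6, p=2431, q=496
  k=5: a=5, p=12552, q=2561

12552/2561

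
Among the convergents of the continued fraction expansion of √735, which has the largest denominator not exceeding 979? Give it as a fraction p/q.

√735 = [27; 9, 54, …] (period length 2).
Convergents:
  p_0/q_0 = 27/1
  p_1/q_1 = 244/9
  p_2/q_2 = 13203/487
  p_3/q_3 = 119071/4392
q_2 = 487 ≤ 979 < 4392 = q_3, so the answer is 13203/487.

13203/487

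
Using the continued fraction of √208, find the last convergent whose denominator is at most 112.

649/45

√208 = [14; 2, 2, 1, 2, 2, 28, …] (period length 6).
Convergents:
  p_0/q_0 = 14/1
  p_1/q_1 = 29/2
  p_2/q_2 = 72/5
  p_3/q_3 = 101/7
  p_4/q_4 = 274/19
  p_5/q_5 = 649/45
  p_6/q_6 = 18446/1279
q_5 = 45 ≤ 112 < 1279 = q_6, so the answer is 649/45.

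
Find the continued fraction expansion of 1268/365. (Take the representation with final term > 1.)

[3; 2, 9, 9, 2]

1268 = 3·365 + 173
365 = 2·173 + 19
173 = 9·19 + 2
19 = 9·2 + 1
2 = 2·1 + 0  (stop)
So 1268/365 = [3; 2, 9, 9, 2].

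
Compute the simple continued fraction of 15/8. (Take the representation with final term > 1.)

15 = 1·8 + 7
8 = 1·7 + 1
7 = 7·1 + 0  (stop)
So 15/8 = [1; 1, 7].

[1; 1, 7]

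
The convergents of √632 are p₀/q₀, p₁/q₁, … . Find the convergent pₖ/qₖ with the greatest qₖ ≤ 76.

1081/43

√632 = [25; 7, 6, 7, 50, …] (period length 4).
Convergents:
  p_0/q_0 = 25/1
  p_1/q_1 = 176/7
  p_2/q_2 = 1081/43
  p_3/q_3 = 7743/308
q_2 = 43 ≤ 76 < 308 = q_3, so the answer is 1081/43.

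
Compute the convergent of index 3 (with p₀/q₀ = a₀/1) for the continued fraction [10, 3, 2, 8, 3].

Using pₖ = aₖpₖ₋₁ + pₖ₋₂, qₖ = aₖqₖ₋₁ + qₖ₋₂ (with p₋₁=1, p₋₂=0, q₋₁=0, q₋₂=1):
  k=0: a=10, p=10, q=1
  k=1: a=3, p=31, q=3
  k=2: a=2, p=72, q=7
  k=3: a=8, p=607, q=59

607/59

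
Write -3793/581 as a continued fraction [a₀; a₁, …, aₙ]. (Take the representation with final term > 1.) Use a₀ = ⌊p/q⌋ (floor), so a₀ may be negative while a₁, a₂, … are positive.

-3793 = -7·581 + 274
581 = 2·274 + 33
274 = 8·33 + 10
33 = 3·10 + 3
10 = 3·3 + 1
3 = 3·1 + 0  (stop)
So -3793/581 = [-7; 2, 8, 3, 3, 3].

[-7; 2, 8, 3, 3, 3]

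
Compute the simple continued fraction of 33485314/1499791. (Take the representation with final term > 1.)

33485314 = 22·1499791 + 489912
1499791 = 3·489912 + 30055
489912 = 16·30055 + 9032
30055 = 3·9032 + 2959
9032 = 3·2959 + 155
2959 = 19·155 + 14
155 = 11·14 + 1
14 = 14·1 + 0  (stop)
So 33485314/1499791 = [22; 3, 16, 3, 3, 19, 11, 14].

[22; 3, 16, 3, 3, 19, 11, 14]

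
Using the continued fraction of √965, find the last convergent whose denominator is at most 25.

497/16

√965 = [31; 15, 1, 1, 15, 62, …] (period length 5).
Convergents:
  p_0/q_0 = 31/1
  p_1/q_1 = 466/15
  p_2/q_2 = 497/16
  p_3/q_3 = 963/31
q_2 = 16 ≤ 25 < 31 = q_3, so the answer is 497/16.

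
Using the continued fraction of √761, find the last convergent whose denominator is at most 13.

331/12

√761 = [27; 1, 1, 2, 2, 1, 1, 54, …] (period length 7).
Convergents:
  p_0/q_0 = 27/1
  p_1/q_1 = 28/1
  p_2/q_2 = 55/2
  p_3/q_3 = 138/5
  p_4/q_4 = 331/12
  p_5/q_5 = 469/17
q_4 = 12 ≤ 13 < 17 = q_5, so the answer is 331/12.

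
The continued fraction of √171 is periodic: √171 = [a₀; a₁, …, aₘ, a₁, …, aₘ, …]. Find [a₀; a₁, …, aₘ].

[13; 13, 26]

a₀ = ⌊√171⌋ = 13.
With m₀=0, d₀=1 and mₖ₊₁ = dₖaₖ − mₖ, dₖ₊₁ = (n − mₖ₊₁²)/dₖ, aₖ₊₁ = ⌊(a₀+mₖ₊₁)/dₖ₊₁⌋:
  k=1: m=13, d=2, a=13
  k=2: m=13, d=1, a=26
d=1 and a=2a₀=26 at k=2, so the next step gives (m, d) = (13, 2) again — its k=1 value — and the period has length 2.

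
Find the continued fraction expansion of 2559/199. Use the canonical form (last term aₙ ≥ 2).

[12; 1, 6, 9, 3]

2559 = 12×199 + 171
199 = 1×171 + 28
171 = 6×28 + 3
28 = 9×3 + 1
3 = 3×1 + 0  (stop)
So 2559/199 = [12; 1, 6, 9, 3].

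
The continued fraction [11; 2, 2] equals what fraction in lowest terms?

Fold from the inside: start with 2/1.
  2 + 1/2 = 5/2
  11 + 2/5 = 57/5

57/5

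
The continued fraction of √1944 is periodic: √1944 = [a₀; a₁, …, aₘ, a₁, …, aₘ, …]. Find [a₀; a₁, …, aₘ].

[44; 11, 88]

a₀ = ⌊√1944⌋ = 44.
With m₀=0, d₀=1 and mₖ₊₁ = dₖaₖ − mₖ, dₖ₊₁ = (n − mₖ₊₁²)/dₖ, aₖ₊₁ = ⌊(a₀+mₖ₊₁)/dₖ₊₁⌋:
  k=1: m=44, d=8, a=11
  k=2: m=44, d=1, a=88
d=1 and a=2a₀=88 at k=2, so the next step gives (m, d) = (44, 8) again — its k=1 value — and the period has length 2.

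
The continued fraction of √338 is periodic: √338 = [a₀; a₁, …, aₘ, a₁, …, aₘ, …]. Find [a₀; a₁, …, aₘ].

[18; 2, 1, 1, 2, 36]

a₀ = ⌊√338⌋ = 18.
With m₀=0, d₀=1 and mₖ₊₁ = dₖaₖ − mₖ, dₖ₊₁ = (n − mₖ₊₁²)/dₖ, aₖ₊₁ = ⌊(a₀+mₖ₊₁)/dₖ₊₁⌋:
  k=1: m=18, d=14, a=2
  k=2: m=10, d=17, a=1
  k=3: m=7, d=17, a=1
  k=4: m=10, d=14, a=2
  k=5: m=18, d=1, a=36
d=1 and a=2a₀=36 at k=5, so the next step gives (m, d) = (18, 14) again — its k=1 value — and the period has length 5.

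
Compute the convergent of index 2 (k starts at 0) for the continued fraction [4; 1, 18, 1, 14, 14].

94/19

Using pₖ = aₖpₖ₋₁ + pₖ₋₂, qₖ = aₖqₖ₋₁ + qₖ₋₂ (with p₋₁=1, p₋₂=0, q₋₁=0, q₋₂=1):
  k=0: a=4, p=4, q=1
  k=1: a=1, p=5, q=1
  k=2: a=18, p=94, q=19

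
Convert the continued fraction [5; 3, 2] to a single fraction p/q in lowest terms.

Fold from the inside: start with 2/1.
  3 + 1/2 = 7/2
  5 + 2/7 = 37/7

37/7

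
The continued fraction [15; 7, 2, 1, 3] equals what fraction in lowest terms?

1226/81

Using pₖ = aₖpₖ₋₁ + pₖ₋₂ and qₖ = aₖqₖ₋₁ + qₖ₋₂:
  k=0: a=15, p=15, q=1
  k=1: a=7, p=106, q=7
  k=2: a=2, p=227, q=15
  k=3: a=1, p=333, q=22
  k=4: a=3, p=1226, q=81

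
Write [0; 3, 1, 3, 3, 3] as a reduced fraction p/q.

Using pₖ = aₖpₖ₋₁ + pₖ₋₂ and qₖ = aₖqₖ₋₁ + qₖ₋₂:
  k=0: a=0, p=0, q=1
  k=1: a=3, p=1, q=3
  k=2: a=1, p=1, q=4
  k=3: a=3, p=4, q=15
  k=4: a=3, p=13, q=49
  k=5: a=3, p=43, q=162

43/162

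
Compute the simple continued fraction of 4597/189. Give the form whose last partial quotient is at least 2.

[24; 3, 10, 6]

4597 = 24·189 + 61
189 = 3·61 + 6
61 = 10·6 + 1
6 = 6·1 + 0  (stop)
So 4597/189 = [24; 3, 10, 6].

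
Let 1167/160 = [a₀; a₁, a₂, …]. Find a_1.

1167 = 7·160 + 47   →  a_0 = 7
160 = 3·47 + 19   →  a_1 = 3

3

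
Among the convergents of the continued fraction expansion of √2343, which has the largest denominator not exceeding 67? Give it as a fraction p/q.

2033/42

√2343 = [48; 2, 2, 8, 2, 2, 96, …] (period length 6).
Convergents:
  p_0/q_0 = 48/1
  p_1/q_1 = 97/2
  p_2/q_2 = 242/5
  p_3/q_3 = 2033/42
  p_4/q_4 = 4308/89
q_3 = 42 ≤ 67 < 89 = q_4, so the answer is 2033/42.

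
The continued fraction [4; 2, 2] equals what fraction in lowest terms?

22/5

Using pₖ = aₖpₖ₋₁ + pₖ₋₂ and qₖ = aₖqₖ₋₁ + qₖ₋₂:
  k=0: a=4, p=4, q=1
  k=1: a=2, p=9, q=2
  k=2: a=2, p=22, q=5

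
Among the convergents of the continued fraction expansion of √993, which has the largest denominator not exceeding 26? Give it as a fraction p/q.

√993 = [31; 1, 1, 20, 1, 1, 62, …] (period length 6).
Convergents:
  p_0/q_0 = 31/1
  p_1/q_1 = 32/1
  p_2/q_2 = 63/2
  p_3/q_3 = 1292/41
q_2 = 2 ≤ 26 < 41 = q_3, so the answer is 63/2.

63/2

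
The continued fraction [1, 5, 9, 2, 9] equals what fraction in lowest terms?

Using pₖ = aₖpₖ₋₁ + pₖ₋₂ and qₖ = aₖqₖ₋₁ + qₖ₋₂:
  k=0: a=1, p=1, q=1
  k=1: a=5, p=6, q=5
  k=2: a=9, p=55, q=46
  k=3: a=2, p=116, q=97
  k=4: a=9, p=1099, q=919

1099/919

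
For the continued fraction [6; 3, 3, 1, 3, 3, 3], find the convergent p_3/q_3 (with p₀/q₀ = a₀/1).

Using pₖ = aₖpₖ₋₁ + pₖ₋₂, qₖ = aₖqₖ₋₁ + qₖ₋₂ (with p₋₁=1, p₋₂=0, q₋₁=0, q₋₂=1):
  k=0: a=6, p=6, q=1
  k=1: a=3, p=19, q=3
  k=2: a=3, p=63, q=10
  k=3: a=1, p=82, q=13

82/13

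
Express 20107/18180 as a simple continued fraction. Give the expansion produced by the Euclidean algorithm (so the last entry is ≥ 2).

[1; 9, 2, 3, 3, 4, 9, 2]

20107 = 1·18180 + 1927
18180 = 9·1927 + 837
1927 = 2·837 + 253
837 = 3·253 + 78
253 = 3·78 + 19
78 = 4·19 + 2
19 = 9·2 + 1
2 = 2·1 + 0  (stop)
So 20107/18180 = [1; 9, 2, 3, 3, 4, 9, 2].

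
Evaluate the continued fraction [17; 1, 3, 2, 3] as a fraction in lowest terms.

551/31

Fold from the inside: start with 3/1.
  2 + 1/3 = 7/3
  3 + 3/7 = 24/7
  1 + 7/24 = 31/24
  17 + 24/31 = 551/31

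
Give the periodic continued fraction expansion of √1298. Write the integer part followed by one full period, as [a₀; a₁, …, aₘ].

a₀ = ⌊√1298⌋ = 36.
With m₀=0, d₀=1 and mₖ₊₁ = dₖaₖ − mₖ, dₖ₊₁ = (n − mₖ₊₁²)/dₖ, aₖ₊₁ = ⌊(a₀+mₖ₊₁)/dₖ₊₁⌋:
  k=1: m=36, d=2, a=36
  k=2: m=36, d=1, a=72
d=1 and a=2a₀=72 at k=2, so the next step gives (m, d) = (36, 2) again — its k=1 value — and the period has length 2.

[36; 36, 72]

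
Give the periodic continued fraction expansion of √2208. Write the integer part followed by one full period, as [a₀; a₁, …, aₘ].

a₀ = ⌊√2208⌋ = 46.
With m₀=0, d₀=1 and mₖ₊₁ = dₖaₖ − mₖ, dₖ₊₁ = (n − mₖ₊₁²)/dₖ, aₖ₊₁ = ⌊(a₀+mₖ₊₁)/dₖ₊₁⌋:
  k=1: m=46, d=92, a=1
  k=2: m=46, d=1, a=92
d=1 and a=2a₀=92 at k=2, so the next step gives (m, d) = (46, 92) again — its k=1 value — and the period has length 2.

[46; 1, 92]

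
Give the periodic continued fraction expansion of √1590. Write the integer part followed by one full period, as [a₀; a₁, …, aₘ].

[39; 1, 6, 1, 78]

a₀ = ⌊√1590⌋ = 39.
With m₀=0, d₀=1 and mₖ₊₁ = dₖaₖ − mₖ, dₖ₊₁ = (n − mₖ₊₁²)/dₖ, aₖ₊₁ = ⌊(a₀+mₖ₊₁)/dₖ₊₁⌋:
  k=1: m=39, d=69, a=1
  k=2: m=30, d=10, a=6
  k=3: m=30, d=69, a=1
  k=4: m=39, d=1, a=78
d=1 and a=2a₀=78 at k=4, so the next step gives (m, d) = (39, 69) again — its k=1 value — and the period has length 4.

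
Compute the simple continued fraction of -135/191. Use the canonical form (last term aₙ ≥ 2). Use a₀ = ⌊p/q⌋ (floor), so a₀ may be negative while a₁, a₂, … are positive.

-135 = -1·191 + 56
191 = 3·56 + 23
56 = 2·23 + 10
23 = 2·10 + 3
10 = 3·3 + 1
3 = 3·1 + 0  (stop)
So -135/191 = [-1; 3, 2, 2, 3, 3].

[-1; 3, 2, 2, 3, 3]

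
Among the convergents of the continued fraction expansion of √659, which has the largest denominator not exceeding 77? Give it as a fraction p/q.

1951/76

√659 = [25; 1, 2, 25, 2, 1, 50, …] (period length 6).
Convergents:
  p_0/q_0 = 25/1
  p_1/q_1 = 26/1
  p_2/q_2 = 77/3
  p_3/q_3 = 1951/76
  p_4/q_4 = 3979/155
q_3 = 76 ≤ 77 < 155 = q_4, so the answer is 1951/76.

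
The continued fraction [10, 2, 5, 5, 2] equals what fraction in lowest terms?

Using pₖ = aₖpₖ₋₁ + pₖ₋₂ and qₖ = aₖqₖ₋₁ + qₖ₋₂:
  k=0: a=10, p=10, q=1
  k=1: a=2, p=21, q=2
  k=2: a=5, p=115, q=11
  k=3: a=5, p=596, q=57
  k=4: a=2, p=1307, q=125

1307/125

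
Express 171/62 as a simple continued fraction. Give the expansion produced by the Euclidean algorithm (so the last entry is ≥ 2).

171 = 2*62 + 47
62 = 1*47 + 15
47 = 3*15 + 2
15 = 7*2 + 1
2 = 2*1 + 0  (stop)
So 171/62 = [2; 1, 3, 7, 2].

[2; 1, 3, 7, 2]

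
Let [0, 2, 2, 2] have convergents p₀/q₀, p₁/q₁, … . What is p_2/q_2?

Using pₖ = aₖpₖ₋₁ + pₖ₋₂, qₖ = aₖqₖ₋₁ + qₖ₋₂ (with p₋₁=1, p₋₂=0, q₋₁=0, q₋₂=1):
  k=0: a=0, p=0, q=1
  k=1: a=2, p=1, q=2
  k=2: a=2, p=2, q=5

2/5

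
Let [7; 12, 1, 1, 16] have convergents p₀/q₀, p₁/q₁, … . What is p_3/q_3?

177/25

Using pₖ = aₖpₖ₋₁ + pₖ₋₂, qₖ = aₖqₖ₋₁ + qₖ₋₂ (with p₋₁=1, p₋₂=0, q₋₁=0, q₋₂=1):
  k=0: a=7, p=7, q=1
  k=1: a=12, p=85, q=12
  k=2: a=1, p=92, q=13
  k=3: a=1, p=177, q=25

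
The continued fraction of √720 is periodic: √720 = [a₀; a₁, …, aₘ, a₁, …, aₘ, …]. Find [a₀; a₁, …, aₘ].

a₀ = ⌊√720⌋ = 26.

[26; 1, 4, 1, 52]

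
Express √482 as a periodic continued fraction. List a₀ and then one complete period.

a₀ = ⌊√482⌋ = 21.
With m₀=0, d₀=1 and mₖ₊₁ = dₖaₖ − mₖ, dₖ₊₁ = (n − mₖ₊₁²)/dₖ, aₖ₊₁ = ⌊(a₀+mₖ₊₁)/dₖ₊₁⌋:
  k=1: m=21, d=41, a=1
  k=2: m=20, d=2, a=20
  k=3: m=20, d=41, a=1
  k=4: m=21, d=1, a=42
d=1 and a=2a₀=42 at k=4, so the next step gives (m, d) = (21, 41) again — its k=1 value — and the period has length 4.

[21; 1, 20, 1, 42]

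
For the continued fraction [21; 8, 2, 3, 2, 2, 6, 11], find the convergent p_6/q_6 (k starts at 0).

44539/2109

Using pₖ = aₖpₖ₋₁ + pₖ₋₂, qₖ = aₖqₖ₋₁ + qₖ₋₂ (with p₋₁=1, p₋₂=0, q₋₁=0, q₋₂=1):
  k=0: a=21, p=21, q=1
  k=1: a=8, p=169, q=8
  k=2: a=2, p=359, q=17
  k=3: a=3, p=1246, q=59
  k=4: a=2, p=2851, q=135
  k=5: a=2, p=6948, q=329
  k=6: a=6, p=44539, q=2109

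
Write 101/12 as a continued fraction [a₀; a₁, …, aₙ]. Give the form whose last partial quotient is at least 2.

101 = 8*12 + 5
12 = 2*5 + 2
5 = 2*2 + 1
2 = 2*1 + 0  (stop)
So 101/12 = [8; 2, 2, 2].

[8; 2, 2, 2]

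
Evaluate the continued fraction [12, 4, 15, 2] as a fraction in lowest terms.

1543/126

Fold from the inside: start with 2/1.
  15 + 1/2 = 31/2
  4 + 2/31 = 126/31
  12 + 31/126 = 1543/126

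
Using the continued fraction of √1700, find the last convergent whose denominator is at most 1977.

33191/805

√1700 = [41; 4, 3, 20, 3, 4, 82, …] (period length 6).
Convergents:
  p_0/q_0 = 41/1
  p_1/q_1 = 165/4
  p_2/q_2 = 536/13
  p_3/q_3 = 10885/264
  p_4/q_4 = 33191/805
  p_5/q_5 = 143649/3484
q_4 = 805 ≤ 1977 < 3484 = q_5, so the answer is 33191/805.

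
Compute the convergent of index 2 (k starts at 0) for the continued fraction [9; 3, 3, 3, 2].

93/10

Using pₖ = aₖpₖ₋₁ + pₖ₋₂, qₖ = aₖqₖ₋₁ + qₖ₋₂ (with p₋₁=1, p₋₂=0, q₋₁=0, q₋₂=1):
  k=0: a=9, p=9, q=1
  k=1: a=3, p=28, q=3
  k=2: a=3, p=93, q=10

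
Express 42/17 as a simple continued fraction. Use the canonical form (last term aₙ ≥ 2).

42 = 2×17 + 8
17 = 2×8 + 1
8 = 8×1 + 0  (stop)
So 42/17 = [2; 2, 8].

[2; 2, 8]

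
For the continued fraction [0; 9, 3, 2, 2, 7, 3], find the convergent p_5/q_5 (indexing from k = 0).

Using pₖ = aₖpₖ₋₁ + pₖ₋₂, qₖ = aₖqₖ₋₁ + qₖ₋₂ (with p₋₁=1, p₋₂=0, q₋₁=0, q₋₂=1):
  k=0: a=0, p=0, q=1
  k=1: a=9, p=1, q=9
  k=2: a=3, p=3, q=28
  k=3: a=2, p=7, q=65
  k=4: a=2, p=17, q=158
  k=5: a=7, p=126, q=1171

126/1171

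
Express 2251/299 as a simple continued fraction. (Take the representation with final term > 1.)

2251 = 7×299 + 158
299 = 1×158 + 141
158 = 1×141 + 17
141 = 8×17 + 5
17 = 3×5 + 2
5 = 2×2 + 1
2 = 2×1 + 0  (stop)
So 2251/299 = [7; 1, 1, 8, 3, 2, 2].

[7; 1, 1, 8, 3, 2, 2]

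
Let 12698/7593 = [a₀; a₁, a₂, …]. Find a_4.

3

12698 = 1·7593 + 5105   →  a_0 = 1
7593 = 1·5105 + 2488   →  a_1 = 1
5105 = 2·2488 + 129   →  a_2 = 2
2488 = 19·129 + 37   →  a_3 = 19
129 = 3·37 + 18   →  a_4 = 3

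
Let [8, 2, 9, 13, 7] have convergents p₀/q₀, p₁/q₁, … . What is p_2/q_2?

161/19

Using pₖ = aₖpₖ₋₁ + pₖ₋₂, qₖ = aₖqₖ₋₁ + qₖ₋₂ (with p₋₁=1, p₋₂=0, q₋₁=0, q₋₂=1):
  k=0: a=8, p=8, q=1
  k=1: a=2, p=17, q=2
  k=2: a=9, p=161, q=19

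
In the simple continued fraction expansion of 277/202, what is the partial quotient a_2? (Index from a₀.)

1

277 = 1·202 + 75   →  a_0 = 1
202 = 2·75 + 52   →  a_1 = 2
75 = 1·52 + 23   →  a_2 = 1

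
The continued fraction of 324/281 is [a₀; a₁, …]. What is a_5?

1

324 = 1·281 + 43   →  a_0 = 1
281 = 6·43 + 23   →  a_1 = 6
43 = 1·23 + 20   →  a_2 = 1
23 = 1·20 + 3   →  a_3 = 1
20 = 6·3 + 2   →  a_4 = 6
3 = 1·2 + 1   →  a_5 = 1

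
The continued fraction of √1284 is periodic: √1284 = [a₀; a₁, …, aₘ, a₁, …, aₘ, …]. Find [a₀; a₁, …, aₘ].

[35; 1, 4, 1, 70]

a₀ = ⌊√1284⌋ = 35.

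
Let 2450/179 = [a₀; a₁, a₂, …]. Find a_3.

2450 = 13·179 + 123   →  a_0 = 13
179 = 1·123 + 56   →  a_1 = 1
123 = 2·56 + 11   →  a_2 = 2
56 = 5·11 + 1   →  a_3 = 5

5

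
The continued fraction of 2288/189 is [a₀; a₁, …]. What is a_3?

2288 = 12·189 + 20   →  a_0 = 12
189 = 9·20 + 9   →  a_1 = 9
20 = 2·9 + 2   →  a_2 = 2
9 = 4·2 + 1   →  a_3 = 4

4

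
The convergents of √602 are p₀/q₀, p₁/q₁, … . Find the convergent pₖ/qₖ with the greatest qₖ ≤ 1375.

33344/1359

√602 = [24; 1, 1, 6, 1, 1, 48, …] (period length 6).
Convergents:
  p_0/q_0 = 24/1
  p_1/q_1 = 25/1
  p_2/q_2 = 49/2
  p_3/q_3 = 319/13
  p_4/q_4 = 368/15
  p_5/q_5 = 687/28
  p_6/q_6 = 33344/1359
  p_7/q_7 = 34031/1387
q_6 = 1359 ≤ 1375 < 1387 = q_7, so the answer is 33344/1359.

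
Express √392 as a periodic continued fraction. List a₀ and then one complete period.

a₀ = ⌊√392⌋ = 19.
With m₀=0, d₀=1 and mₖ₊₁ = dₖaₖ − mₖ, dₖ₊₁ = (n − mₖ₊₁²)/dₖ, aₖ₊₁ = ⌊(a₀+mₖ₊₁)/dₖ₊₁⌋:
  k=1: m=19, d=31, a=1
  k=2: m=12, d=8, a=3
  k=3: m=12, d=31, a=1
  k=4: m=19, d=1, a=38
d=1 and a=2a₀=38 at k=4, so the next step gives (m, d) = (19, 31) again — its k=1 value — and the period has length 4.

[19; 1, 3, 1, 38]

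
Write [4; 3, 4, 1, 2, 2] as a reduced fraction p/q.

457/106

Fold from the inside: start with 2/1.
  2 + 1/2 = 5/2
  1 + 2/5 = 7/5
  4 + 5/7 = 33/7
  3 + 7/33 = 106/33
  4 + 33/106 = 457/106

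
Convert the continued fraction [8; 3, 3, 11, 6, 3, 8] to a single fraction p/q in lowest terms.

Using pₖ = aₖpₖ₋₁ + pₖ₋₂ and qₖ = aₖqₖ₋₁ + qₖ₋₂:
  k=0: a=8, p=8, q=1
  k=1: a=3, p=25, q=3
  k=2: a=3, p=83, q=10
  k=3: a=11, p=938, q=113
  k=4: a=6, p=5711, q=688
  k=5: a=3, p=18071, q=2177
  k=6: a=8, p=150279, q=18104

150279/18104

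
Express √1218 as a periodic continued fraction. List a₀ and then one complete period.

a₀ = ⌊√1218⌋ = 34.
With m₀=0, d₀=1 and mₖ₊₁ = dₖaₖ − mₖ, dₖ₊₁ = (n − mₖ₊₁²)/dₖ, aₖ₊₁ = ⌊(a₀+mₖ₊₁)/dₖ₊₁⌋:
  k=1: m=34, d=62, a=1
  k=2: m=28, d=7, a=8
  k=3: m=28, d=62, a=1
  k=4: m=34, d=1, a=68
d=1 and a=2a₀=68 at k=4, so the next step gives (m, d) = (34, 62) again — its k=1 value — and the period has length 4.

[34; 1, 8, 1, 68]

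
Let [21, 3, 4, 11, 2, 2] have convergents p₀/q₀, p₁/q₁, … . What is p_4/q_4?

6499/305

Using pₖ = aₖpₖ₋₁ + pₖ₋₂, qₖ = aₖqₖ₋₁ + qₖ₋₂ (with p₋₁=1, p₋₂=0, q₋₁=0, q₋₂=1):
  k=0: a=21, p=21, q=1
  k=1: a=3, p=64, q=3
  k=2: a=4, p=277, q=13
  k=3: a=11, p=3111, q=146
  k=4: a=2, p=6499, q=305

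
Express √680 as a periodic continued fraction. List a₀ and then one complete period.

a₀ = ⌊√680⌋ = 26.
With m₀=0, d₀=1 and mₖ₊₁ = dₖaₖ − mₖ, dₖ₊₁ = (n − mₖ₊₁²)/dₖ, aₖ₊₁ = ⌊(a₀+mₖ₊₁)/dₖ₊₁⌋:
  k=1: m=26, d=4, a=13
  k=2: m=26, d=1, a=52
d=1 and a=2a₀=52 at k=2, so the next step gives (m, d) = (26, 4) again — its k=1 value — and the period has length 2.

[26; 13, 52]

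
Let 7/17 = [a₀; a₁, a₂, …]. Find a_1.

7 = 0·17 + 7   →  a_0 = 0
17 = 2·7 + 3   →  a_1 = 2

2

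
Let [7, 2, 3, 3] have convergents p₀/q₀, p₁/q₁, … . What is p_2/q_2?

52/7

Using pₖ = aₖpₖ₋₁ + pₖ₋₂, qₖ = aₖqₖ₋₁ + qₖ₋₂ (with p₋₁=1, p₋₂=0, q₋₁=0, q₋₂=1):
  k=0: a=7, p=7, q=1
  k=1: a=2, p=15, q=2
  k=2: a=3, p=52, q=7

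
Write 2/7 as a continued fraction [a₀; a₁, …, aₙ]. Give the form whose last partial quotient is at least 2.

2 = 0*7 + 2
7 = 3*2 + 1
2 = 2*1 + 0  (stop)
So 2/7 = [0; 3, 2].

[0; 3, 2]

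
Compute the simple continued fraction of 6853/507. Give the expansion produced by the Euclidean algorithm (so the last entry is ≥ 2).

6853 = 13*507 + 262
507 = 1*262 + 245
262 = 1*245 + 17
245 = 14*17 + 7
17 = 2*7 + 3
7 = 2*3 + 1
3 = 3*1 + 0  (stop)
So 6853/507 = [13; 1, 1, 14, 2, 2, 3].

[13; 1, 1, 14, 2, 2, 3]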